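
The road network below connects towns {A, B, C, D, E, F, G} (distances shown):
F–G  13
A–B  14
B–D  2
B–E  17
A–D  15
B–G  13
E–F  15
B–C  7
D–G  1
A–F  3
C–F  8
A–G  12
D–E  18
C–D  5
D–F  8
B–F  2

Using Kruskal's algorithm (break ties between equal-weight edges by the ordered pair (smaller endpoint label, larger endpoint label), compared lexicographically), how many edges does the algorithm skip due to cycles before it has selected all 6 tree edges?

Kruskal: consider edges lightest-first.
D–G (1): add — endpoints in different components.
B–D (2): add — endpoints in different components.
B–F (2): add — endpoints in different components.
A–F (3): add — endpoints in different components.
C–D (5): add — endpoints in different components.
B–C (7): skip — B and C already connected.
C–F (8): skip — C and F already connected.
D–F (8): skip — D and F already connected.
A–G (12): skip — A and G already connected.
B–G (13): skip — B and G already connected.
F–G (13): skip — F and G already connected.
A–B (14): skip — A and B already connected.
A–D (15): skip — A and D already connected.
E–F (15): add — endpoints in different components.
Edges rejected before the tree was complete: 8.

8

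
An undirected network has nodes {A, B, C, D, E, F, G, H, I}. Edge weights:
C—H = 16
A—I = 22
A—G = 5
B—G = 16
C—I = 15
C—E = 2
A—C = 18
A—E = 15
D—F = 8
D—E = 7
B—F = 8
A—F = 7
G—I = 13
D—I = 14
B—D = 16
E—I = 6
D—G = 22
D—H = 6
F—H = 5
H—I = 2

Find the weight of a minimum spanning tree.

41

Kruskal: consider edges lightest-first.
C—E (2): add — endpoints in different components.
H—I (2): add — endpoints in different components.
A—G (5): add — endpoints in different components.
F—H (5): add — endpoints in different components.
D—H (6): add — endpoints in different components.
E—I (6): add — endpoints in different components.
A—F (7): add — endpoints in different components.
D—E (7): skip — D and E already connected.
B—F (8): add — endpoints in different components.
MST edges: C—E, H—I, A—G, F—H, D—H, E—I, A—F, B—F; total weight 2+2+5+5+6+6+7+8 = 41.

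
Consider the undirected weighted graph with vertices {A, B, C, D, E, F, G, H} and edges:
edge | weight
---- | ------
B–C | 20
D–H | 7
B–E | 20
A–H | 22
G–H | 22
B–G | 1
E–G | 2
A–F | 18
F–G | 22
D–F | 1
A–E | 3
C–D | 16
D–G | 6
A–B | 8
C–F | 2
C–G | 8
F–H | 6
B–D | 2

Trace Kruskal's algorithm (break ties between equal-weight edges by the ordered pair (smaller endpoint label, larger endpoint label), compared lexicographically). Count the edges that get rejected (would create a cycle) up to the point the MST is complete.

Sort edges by weight, then run Kruskal:
B–G (1): add — endpoints in different components.
D–F (1): add — endpoints in different components.
B–D (2): add — endpoints in different components.
C–F (2): add — endpoints in different components.
E–G (2): add — endpoints in different components.
A–E (3): add — endpoints in different components.
D–G (6): skip — D and G already connected.
F–H (6): add — endpoints in different components.
Edges rejected before the tree was complete: 1.

1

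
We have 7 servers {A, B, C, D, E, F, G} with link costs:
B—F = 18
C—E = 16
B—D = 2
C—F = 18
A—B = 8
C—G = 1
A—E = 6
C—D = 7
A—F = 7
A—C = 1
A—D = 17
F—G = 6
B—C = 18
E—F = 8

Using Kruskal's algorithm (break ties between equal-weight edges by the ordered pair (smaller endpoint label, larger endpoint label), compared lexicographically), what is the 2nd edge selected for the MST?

C-G

Kruskal: consider edges lightest-first.
A—C (1): add. Components now {A,C} {B} {D} {E} {F} {G}
C—G (1): add. Components now {A,C,G} {B} {D} {E} {F}
B—D (2): add. Components now {A,C,G} {B,D} {E} {F}
A—E (6): add. Components now {A,C,E,G} {B,D} {F}
F—G (6): add. Components now {A,C,E,F,G} {B,D}
A—F (7): skip — A and F already connected.
C—D (7): add. Components now {A,B,C,D,E,F,G}
The 2nd edge added is C—G.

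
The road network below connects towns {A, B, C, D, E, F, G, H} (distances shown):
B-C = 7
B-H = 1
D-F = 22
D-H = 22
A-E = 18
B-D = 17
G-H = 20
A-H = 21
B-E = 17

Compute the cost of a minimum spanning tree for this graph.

102

Sort edges by weight, then run Kruskal:
B-H (1): add — endpoints in different components.
B-C (7): add — endpoints in different components.
B-D (17): add — endpoints in different components.
B-E (17): add — endpoints in different components.
A-E (18): add — endpoints in different components.
G-H (20): add — endpoints in different components.
A-H (21): skip — A and H already connected.
D-F (22): add — endpoints in different components.
MST edges: B-H, B-C, B-D, B-E, A-E, G-H, D-F; total weight 1+7+17+17+18+20+22 = 102.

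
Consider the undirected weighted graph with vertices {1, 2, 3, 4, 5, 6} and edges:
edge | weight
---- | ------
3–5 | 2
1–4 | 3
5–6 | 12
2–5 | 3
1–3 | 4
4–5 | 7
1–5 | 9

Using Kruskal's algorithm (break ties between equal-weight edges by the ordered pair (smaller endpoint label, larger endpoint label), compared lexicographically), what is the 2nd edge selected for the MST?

Sort edges by weight, then run Kruskal:
3–5 (2): add. Components now {1} {2} {3,5} {4} {6}
1–4 (3): add. Components now {1,4} {2} {3,5} {6}
2–5 (3): add. Components now {1,4} {2,3,5} {6}
1–3 (4): add. Components now {1,2,3,4,5} {6}
4–5 (7): skip — 4 and 5 already connected.
1–5 (9): skip — 1 and 5 already connected.
5–6 (12): add. Components now {1,2,3,4,5,6}
The 2nd edge added is 1–4.

1-4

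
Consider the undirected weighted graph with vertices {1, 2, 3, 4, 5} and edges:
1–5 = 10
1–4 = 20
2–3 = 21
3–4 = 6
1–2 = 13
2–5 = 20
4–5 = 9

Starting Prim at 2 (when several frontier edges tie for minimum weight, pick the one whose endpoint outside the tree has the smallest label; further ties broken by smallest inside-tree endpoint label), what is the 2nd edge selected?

1-5

Prim's algorithm from 2:
Step 1: cheapest edge leaving the tree is 1–2 (13); add 1.
Step 2: cheapest edge leaving the tree is 1–5 (10); add 5.
Step 3: cheapest edge leaving the tree is 4–5 (9); add 4.
Step 4: cheapest edge leaving the tree is 3–4 (6); add 3.
The 2nd edge added is 1–5.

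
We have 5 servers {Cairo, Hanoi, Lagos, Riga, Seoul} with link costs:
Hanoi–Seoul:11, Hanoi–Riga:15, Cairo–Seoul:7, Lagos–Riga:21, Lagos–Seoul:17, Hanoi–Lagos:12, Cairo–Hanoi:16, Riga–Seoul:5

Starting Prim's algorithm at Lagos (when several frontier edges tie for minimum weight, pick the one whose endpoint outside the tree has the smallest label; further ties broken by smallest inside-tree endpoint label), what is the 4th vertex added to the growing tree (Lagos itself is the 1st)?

Prim, starting at Lagos.
Step 1: cheapest edge leaving the tree is Hanoi–Lagos (12); add Hanoi.
Step 2: cheapest edge leaving the tree is Hanoi–Seoul (11); add Seoul.
Step 3: cheapest edge leaving the tree is Riga–Seoul (5); add Riga.
Step 4: cheapest edge leaving the tree is Cairo–Seoul (7); add Cairo.
Vertex order: Lagos, Hanoi, Seoul, Riga, Cairo. The 4th vertex is Riga.

Riga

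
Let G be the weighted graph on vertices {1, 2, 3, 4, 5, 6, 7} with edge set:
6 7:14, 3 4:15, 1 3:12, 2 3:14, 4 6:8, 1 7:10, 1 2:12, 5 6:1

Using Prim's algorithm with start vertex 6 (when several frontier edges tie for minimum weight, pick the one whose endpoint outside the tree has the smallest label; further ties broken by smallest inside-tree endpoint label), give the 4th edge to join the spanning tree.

Prim, starting at 6.
Step 1: frontier [5 6 1, 4 6 8, 6 7 14] → take 5 6 (1); add 5.
Step 2: frontier [4 6 8, 6 7 14] → take 4 6 (8); add 4.
Step 3: frontier [3 4 15, 6 7 14] → take 6 7 (14); add 7.
Step 4: frontier [3 4 15, 1 7 10] → take 1 7 (10); add 1.
Step 5: frontier [1 2 12, 1 3 12, 3 4 15] → take 1 2 (12); add 2.
Step 6: frontier [1 3 12, 2 3 14, 3 4 15] → take 1 3 (12); add 3.
The 4th edge added is 1 7.

1-7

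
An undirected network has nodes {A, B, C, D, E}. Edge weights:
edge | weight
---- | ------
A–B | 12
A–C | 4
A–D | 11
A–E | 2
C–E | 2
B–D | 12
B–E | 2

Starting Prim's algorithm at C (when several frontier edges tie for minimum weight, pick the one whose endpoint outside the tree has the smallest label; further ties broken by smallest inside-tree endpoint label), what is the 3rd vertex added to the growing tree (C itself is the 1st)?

Prim's algorithm from C:
Step 1: cheapest edge leaving the tree is C–E (2); add E.
Step 2: cheapest edge leaving the tree is A–E (2); add A.
Step 3: cheapest edge leaving the tree is B–E (2); add B.
Step 4: cheapest edge leaving the tree is A–D (11); add D.
Vertex order: C, E, A, B, D. The 3rd vertex is A.

A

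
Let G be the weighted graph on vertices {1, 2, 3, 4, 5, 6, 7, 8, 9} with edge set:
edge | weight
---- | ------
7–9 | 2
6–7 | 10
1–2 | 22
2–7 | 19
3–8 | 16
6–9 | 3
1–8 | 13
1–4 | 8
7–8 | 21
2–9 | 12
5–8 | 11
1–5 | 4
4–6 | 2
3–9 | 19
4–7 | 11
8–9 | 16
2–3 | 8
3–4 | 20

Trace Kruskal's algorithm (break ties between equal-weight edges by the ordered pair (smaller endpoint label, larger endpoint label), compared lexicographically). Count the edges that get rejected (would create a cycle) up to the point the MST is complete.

2

Sort edges by weight, then run Kruskal:
4–6 (2): add — endpoints in different components.
7–9 (2): add — endpoints in different components.
6–9 (3): add — endpoints in different components.
1–5 (4): add — endpoints in different components.
1–4 (8): add — endpoints in different components.
2–3 (8): add — endpoints in different components.
6–7 (10): skip — 6 and 7 already connected.
4–7 (11): skip — 4 and 7 already connected.
5–8 (11): add — endpoints in different components.
2–9 (12): add — endpoints in different components.
Edges rejected before the tree was complete: 2.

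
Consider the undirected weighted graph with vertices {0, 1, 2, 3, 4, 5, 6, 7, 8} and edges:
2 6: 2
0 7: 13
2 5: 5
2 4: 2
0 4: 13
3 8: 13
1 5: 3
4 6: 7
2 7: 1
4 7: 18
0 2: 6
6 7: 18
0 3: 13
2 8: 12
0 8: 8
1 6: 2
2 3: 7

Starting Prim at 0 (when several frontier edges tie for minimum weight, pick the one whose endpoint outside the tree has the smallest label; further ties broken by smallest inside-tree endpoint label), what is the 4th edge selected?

2-6

Grow the tree from 0 using Prim:
Step 1: cheapest edge leaving the tree is 0 2 (6); add 2.
Step 2: cheapest edge leaving the tree is 2 7 (1); add 7.
Step 3: cheapest edge leaving the tree is 2 4 (2); add 4.
Step 4: cheapest edge leaving the tree is 2 6 (2); add 6.
Step 5: cheapest edge leaving the tree is 1 6 (2); add 1.
Step 6: cheapest edge leaving the tree is 1 5 (3); add 5.
Step 7: cheapest edge leaving the tree is 2 3 (7); add 3.
Step 8: cheapest edge leaving the tree is 0 8 (8); add 8.
The 4th edge added is 2 6.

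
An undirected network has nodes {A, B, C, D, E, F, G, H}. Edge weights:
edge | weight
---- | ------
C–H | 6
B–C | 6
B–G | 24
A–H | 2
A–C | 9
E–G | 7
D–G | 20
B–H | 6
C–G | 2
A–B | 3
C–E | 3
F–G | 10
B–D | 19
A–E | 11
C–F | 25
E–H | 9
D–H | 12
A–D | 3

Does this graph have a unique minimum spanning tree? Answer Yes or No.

No

Kruskal's algorithm — process edges by increasing weight (ties by edge label):
A–H (2): add — endpoints in different components.
C–G (2): add — endpoints in different components.
A–B (3): add — endpoints in different components.
A–D (3): add — endpoints in different components.
C–E (3): add — endpoints in different components.
B–C (6): add — endpoints in different components.
B–H (6): skip — B and H already connected.
C–H (6): skip — C and H already connected.
E–G (7): skip — E and G already connected.
A–C (9): skip — A and C already connected.
E–H (9): skip — E and H already connected.
F–G (10): add — endpoints in different components.
Non-tree edge C–H has weight 6, equal to the heaviest edge on its tree cycle — swapping gives another MST of the same weight. Not unique.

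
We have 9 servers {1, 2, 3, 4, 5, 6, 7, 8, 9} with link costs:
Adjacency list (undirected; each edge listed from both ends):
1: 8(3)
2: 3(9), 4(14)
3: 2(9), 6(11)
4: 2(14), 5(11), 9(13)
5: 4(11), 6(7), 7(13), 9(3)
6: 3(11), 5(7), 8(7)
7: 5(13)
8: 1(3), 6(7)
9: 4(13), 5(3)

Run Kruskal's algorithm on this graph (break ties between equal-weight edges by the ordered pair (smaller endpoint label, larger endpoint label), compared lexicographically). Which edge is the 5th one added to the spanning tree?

Kruskal's algorithm — process edges by increasing weight (ties by edge label):
1-8 (3): add — endpoints in different components.
5-9 (3): add — endpoints in different components.
5-6 (7): add — endpoints in different components.
6-8 (7): add — endpoints in different components.
2-3 (9): add — endpoints in different components.
3-6 (11): add — endpoints in different components.
4-5 (11): add — endpoints in different components.
4-9 (13): skip — 4 and 9 already connected.
5-7 (13): add — endpoints in different components.
The 5th edge added is 2-3.

2-3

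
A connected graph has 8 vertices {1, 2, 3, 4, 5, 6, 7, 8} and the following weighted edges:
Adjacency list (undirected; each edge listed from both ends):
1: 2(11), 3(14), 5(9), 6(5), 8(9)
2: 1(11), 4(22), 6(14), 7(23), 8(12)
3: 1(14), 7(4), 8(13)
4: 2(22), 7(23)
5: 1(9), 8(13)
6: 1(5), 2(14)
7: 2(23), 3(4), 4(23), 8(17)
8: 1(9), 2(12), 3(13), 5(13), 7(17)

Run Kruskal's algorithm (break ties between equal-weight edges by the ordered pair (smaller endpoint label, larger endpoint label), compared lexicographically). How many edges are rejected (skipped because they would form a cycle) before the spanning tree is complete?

Sort edges by weight, then run Kruskal:
3-7 (4): add — endpoints in different components.
1-6 (5): add — endpoints in different components.
1-5 (9): add — endpoints in different components.
1-8 (9): add — endpoints in different components.
1-2 (11): add — endpoints in different components.
2-8 (12): skip — 2 and 8 already connected.
3-8 (13): add — endpoints in different components.
5-8 (13): skip — 5 and 8 already connected.
1-3 (14): skip — 1 and 3 already connected.
2-6 (14): skip — 2 and 6 already connected.
7-8 (17): skip — 7 and 8 already connected.
2-4 (22): add — endpoints in different components.
Edges rejected before the tree was complete: 5.

5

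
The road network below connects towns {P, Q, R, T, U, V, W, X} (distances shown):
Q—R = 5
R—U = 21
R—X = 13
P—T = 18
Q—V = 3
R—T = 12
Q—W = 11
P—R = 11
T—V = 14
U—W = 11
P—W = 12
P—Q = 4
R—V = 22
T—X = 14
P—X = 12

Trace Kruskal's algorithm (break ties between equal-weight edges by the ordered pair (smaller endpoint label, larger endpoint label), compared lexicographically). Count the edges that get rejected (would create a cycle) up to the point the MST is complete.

Sort edges by weight, then run Kruskal:
Q—V (3): add — endpoints in different components.
P—Q (4): add — endpoints in different components.
Q—R (5): add — endpoints in different components.
P—R (11): skip — P and R already connected.
Q—W (11): add — endpoints in different components.
U—W (11): add — endpoints in different components.
P—W (12): skip — P and W already connected.
P—X (12): add — endpoints in different components.
R—T (12): add — endpoints in different components.
Edges rejected before the tree was complete: 2.

2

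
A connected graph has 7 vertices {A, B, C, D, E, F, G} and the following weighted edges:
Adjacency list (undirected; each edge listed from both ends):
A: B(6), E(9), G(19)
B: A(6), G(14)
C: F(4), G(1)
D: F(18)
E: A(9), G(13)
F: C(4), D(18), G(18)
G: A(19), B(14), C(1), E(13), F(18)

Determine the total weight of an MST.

Prim, starting at D.
Step 1: frontier [D-F 18] → take D-F (18); add F.
Step 2: frontier [C-F 4, F-G 18] → take C-F (4); add C.
Step 3: frontier [C-G 1, F-G 18] → take C-G (1); add G.
Step 4: frontier [E-G 13, B-G 14, A-G 19] → take E-G (13); add E.
Step 5: frontier [A-E 9, B-G 14, A-G 19] → take A-E (9); add A.
Step 6: frontier [A-B 6, B-G 14] → take A-B (6); add B.
MST edges: D-F, C-F, C-G, E-G, A-E, A-B; total weight 18+4+1+13+9+6 = 51.

51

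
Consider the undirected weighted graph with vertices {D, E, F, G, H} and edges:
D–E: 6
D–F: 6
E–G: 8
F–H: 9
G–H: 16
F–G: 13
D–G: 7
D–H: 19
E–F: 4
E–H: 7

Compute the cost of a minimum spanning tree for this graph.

24

Prim's algorithm from H:
Step 1: cheapest edge leaving the tree is E–H (7); add E.
Step 2: cheapest edge leaving the tree is E–F (4); add F.
Step 3: cheapest edge leaving the tree is D–E (6); add D.
Step 4: cheapest edge leaving the tree is D–G (7); add G.
MST edges: E–H, E–F, D–E, D–G; total weight 7+4+6+7 = 24.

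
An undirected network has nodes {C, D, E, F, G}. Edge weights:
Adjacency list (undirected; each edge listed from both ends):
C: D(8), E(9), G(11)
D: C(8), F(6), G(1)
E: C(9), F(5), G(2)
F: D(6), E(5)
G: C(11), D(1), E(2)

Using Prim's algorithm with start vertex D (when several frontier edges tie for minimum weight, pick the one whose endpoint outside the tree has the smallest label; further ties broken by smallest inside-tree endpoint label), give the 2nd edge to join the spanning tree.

Grow the tree from D using Prim:
Step 1: cheapest edge leaving the tree is D–G (1); add G.
Step 2: cheapest edge leaving the tree is E–G (2); add E.
Step 3: cheapest edge leaving the tree is E–F (5); add F.
Step 4: cheapest edge leaving the tree is C–D (8); add C.
The 2nd edge added is E–G.

E-G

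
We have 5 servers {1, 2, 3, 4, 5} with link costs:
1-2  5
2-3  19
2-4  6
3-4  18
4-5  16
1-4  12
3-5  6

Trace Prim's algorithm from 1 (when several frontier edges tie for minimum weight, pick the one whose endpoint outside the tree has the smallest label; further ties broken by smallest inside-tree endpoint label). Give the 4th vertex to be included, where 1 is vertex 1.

Prim, starting at 1.
Step 1: frontier [1-2 5, 1-4 12] → take 1-2 (5); add 2.
Step 2: frontier [1-4 12, 2-4 6, 2-3 19] → take 2-4 (6); add 4.
Step 3: frontier [2-3 19, 4-5 16, 3-4 18] → take 4-5 (16); add 5.
Step 4: frontier [2-3 19, 3-4 18, 3-5 6] → take 3-5 (6); add 3.
Vertex order: 1, 2, 4, 5, 3. The 4th vertex is 5.

5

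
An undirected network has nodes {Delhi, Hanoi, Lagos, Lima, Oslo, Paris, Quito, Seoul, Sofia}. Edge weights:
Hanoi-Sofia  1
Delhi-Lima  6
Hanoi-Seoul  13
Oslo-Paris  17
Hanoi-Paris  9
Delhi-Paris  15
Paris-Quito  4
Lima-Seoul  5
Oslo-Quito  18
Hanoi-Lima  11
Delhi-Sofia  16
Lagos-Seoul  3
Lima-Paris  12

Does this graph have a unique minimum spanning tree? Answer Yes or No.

Yes

Kruskal: consider edges lightest-first.
Hanoi-Sofia (1): add — endpoints in different components.
Lagos-Seoul (3): add — endpoints in different components.
Paris-Quito (4): add — endpoints in different components.
Lima-Seoul (5): add — endpoints in different components.
Delhi-Lima (6): add — endpoints in different components.
Hanoi-Paris (9): add — endpoints in different components.
Hanoi-Lima (11): add — endpoints in different components.
Lima-Paris (12): skip — Paris and Lima already connected.
Hanoi-Seoul (13): skip — Seoul and Hanoi already connected.
Delhi-Paris (15): skip — Paris and Delhi already connected.
Delhi-Sofia (16): skip — Sofia and Delhi already connected.
Oslo-Paris (17): add — endpoints in different components.
Every non-tree edge has weight strictly greater than the heaviest edge on the tree path between its endpoints, so the MST is unique.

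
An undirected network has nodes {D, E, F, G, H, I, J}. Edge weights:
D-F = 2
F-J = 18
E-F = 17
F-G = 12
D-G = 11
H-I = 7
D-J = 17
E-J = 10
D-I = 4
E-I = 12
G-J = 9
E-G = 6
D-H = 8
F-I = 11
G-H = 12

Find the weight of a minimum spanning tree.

39

Sort edges by weight, then run Kruskal:
D-F (2): add. Components now {D,F} {E} {G} {H} {I} {J}
D-I (4): add. Components now {D,F,I} {E} {G} {H} {J}
E-G (6): add. Components now {D,F,I} {E,G} {H} {J}
H-I (7): add. Components now {D,F,H,I} {E,G} {J}
D-H (8): skip — D and H already connected.
G-J (9): add. Components now {D,F,H,I} {E,G,J}
E-J (10): skip — E and J already connected.
D-G (11): add. Components now {D,E,F,G,H,I,J}
MST edges: D-F, D-I, E-G, H-I, G-J, D-G; total weight 2+4+6+7+9+11 = 39.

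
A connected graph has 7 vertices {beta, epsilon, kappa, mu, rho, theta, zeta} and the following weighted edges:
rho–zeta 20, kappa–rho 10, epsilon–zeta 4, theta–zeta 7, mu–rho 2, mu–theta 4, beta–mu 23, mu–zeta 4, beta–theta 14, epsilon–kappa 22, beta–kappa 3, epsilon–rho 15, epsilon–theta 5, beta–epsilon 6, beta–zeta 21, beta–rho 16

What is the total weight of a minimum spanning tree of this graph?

23

Grow the tree from kappa using Prim:
Step 1: cheapest edge leaving the tree is beta–kappa (3); add beta.
Step 2: cheapest edge leaving the tree is beta–epsilon (6); add epsilon.
Step 3: cheapest edge leaving the tree is epsilon–zeta (4); add zeta.
Step 4: cheapest edge leaving the tree is mu–zeta (4); add mu.
Step 5: cheapest edge leaving the tree is mu–rho (2); add rho.
Step 6: cheapest edge leaving the tree is mu–theta (4); add theta.
MST edges: beta–kappa, beta–epsilon, epsilon–zeta, mu–zeta, mu–rho, mu–theta; total weight 3+6+4+4+2+4 = 23.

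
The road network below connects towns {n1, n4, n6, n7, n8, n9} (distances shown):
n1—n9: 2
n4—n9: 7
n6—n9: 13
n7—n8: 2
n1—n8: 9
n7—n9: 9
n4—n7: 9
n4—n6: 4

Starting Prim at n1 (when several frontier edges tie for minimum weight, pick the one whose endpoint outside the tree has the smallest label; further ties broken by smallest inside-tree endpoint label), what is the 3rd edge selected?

Prim, starting at n1.
Step 1: frontier [n1—n9 2, n1—n8 9] → take n1—n9 (2); add n9.
Step 2: frontier [n1—n8 9, n4—n9 7, n7—n9 9, n6—n9 13] → take n4—n9 (7); add n4.
Step 3: frontier [n1—n8 9, n4—n6 4, n4—n7 9, n7—n9 9, n6—n9 13] → take n4—n6 (4); add n6.
Step 4: frontier [n1—n8 9, n4—n7 9, n7—n9 9] → take n4—n7 (9); add n7.
Step 5: frontier [n1—n8 9, n7—n8 2] → take n7—n8 (2); add n8.
The 3rd edge added is n4—n6.

n4-n6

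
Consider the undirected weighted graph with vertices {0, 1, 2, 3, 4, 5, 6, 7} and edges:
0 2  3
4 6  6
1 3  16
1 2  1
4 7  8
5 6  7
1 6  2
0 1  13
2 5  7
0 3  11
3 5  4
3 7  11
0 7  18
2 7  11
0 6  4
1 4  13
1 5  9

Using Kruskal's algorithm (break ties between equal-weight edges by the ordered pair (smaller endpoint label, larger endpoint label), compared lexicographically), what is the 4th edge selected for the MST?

Kruskal's algorithm — process edges by increasing weight (ties by edge label):
1 2 (1): add — endpoints in different components.
1 6 (2): add — endpoints in different components.
0 2 (3): add — endpoints in different components.
0 6 (4): skip — 0 and 6 already connected.
3 5 (4): add — endpoints in different components.
4 6 (6): add — endpoints in different components.
2 5 (7): add — endpoints in different components.
5 6 (7): skip — 5 and 6 already connected.
4 7 (8): add — endpoints in different components.
The 4th edge added is 3 5.

3-5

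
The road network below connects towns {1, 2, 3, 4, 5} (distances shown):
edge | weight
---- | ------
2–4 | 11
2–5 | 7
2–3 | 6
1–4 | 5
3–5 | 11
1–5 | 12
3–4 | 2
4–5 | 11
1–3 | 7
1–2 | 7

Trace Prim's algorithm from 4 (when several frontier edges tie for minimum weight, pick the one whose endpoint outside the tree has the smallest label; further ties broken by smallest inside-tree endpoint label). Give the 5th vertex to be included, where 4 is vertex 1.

Prim, starting at 4.
Step 1: frontier [3–4 2, 1–4 5, 2–4 11, 4–5 11] → take 3–4 (2); add 3.
Step 2: frontier [2–3 6, 1–3 7, 3–5 11, 1–4 5, 2–4 11, 4–5 11] → take 1–4 (5); add 1.
Step 3: frontier [1–2 7, 1–5 12, 2–3 6, 3–5 11, 2–4 11, 4–5 11] → take 2–3 (6); add 2.
Step 4: frontier [1–5 12, 2–5 7, 3–5 11, 4–5 11] → take 2–5 (7); add 5.
Vertex order: 4, 3, 1, 2, 5. The 5th vertex is 5.

5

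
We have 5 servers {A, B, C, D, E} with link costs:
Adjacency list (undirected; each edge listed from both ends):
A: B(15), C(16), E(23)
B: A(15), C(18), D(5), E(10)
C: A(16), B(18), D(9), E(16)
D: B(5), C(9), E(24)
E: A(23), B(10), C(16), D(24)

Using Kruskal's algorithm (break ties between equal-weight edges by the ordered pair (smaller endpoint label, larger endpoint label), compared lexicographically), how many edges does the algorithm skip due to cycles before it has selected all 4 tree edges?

0

Kruskal: consider edges lightest-first.
B—D (5): add — endpoints in different components.
C—D (9): add — endpoints in different components.
B—E (10): add — endpoints in different components.
A—B (15): add — endpoints in different components.
Edges rejected before the tree was complete: 0.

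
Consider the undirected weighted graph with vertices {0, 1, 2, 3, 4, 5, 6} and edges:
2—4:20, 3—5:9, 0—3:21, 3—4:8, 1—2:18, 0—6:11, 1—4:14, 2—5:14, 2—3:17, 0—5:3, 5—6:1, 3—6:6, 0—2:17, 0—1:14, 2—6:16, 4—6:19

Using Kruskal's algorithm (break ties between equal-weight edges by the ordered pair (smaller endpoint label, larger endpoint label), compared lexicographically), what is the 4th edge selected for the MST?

3-4

Sort edges by weight, then run Kruskal:
5—6 (1): add. Components now {0} {1} {2} {3} {4} {5,6}
0—5 (3): add. Components now {0,5,6} {1} {2} {3} {4}
3—6 (6): add. Components now {0,3,5,6} {1} {2} {4}
3—4 (8): add. Components now {0,3,4,5,6} {1} {2}
3—5 (9): skip — 3 and 5 already connected.
0—6 (11): skip — 0 and 6 already connected.
0—1 (14): add. Components now {0,1,3,4,5,6} {2}
1—4 (14): skip — 1 and 4 already connected.
2—5 (14): add. Components now {0,1,2,3,4,5,6}
The 4th edge added is 3—4.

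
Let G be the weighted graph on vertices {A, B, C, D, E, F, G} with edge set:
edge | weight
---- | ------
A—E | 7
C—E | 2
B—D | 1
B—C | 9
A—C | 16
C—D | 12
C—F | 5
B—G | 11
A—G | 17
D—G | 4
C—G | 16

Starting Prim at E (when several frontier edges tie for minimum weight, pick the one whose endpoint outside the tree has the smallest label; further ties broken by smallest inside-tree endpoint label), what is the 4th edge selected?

Prim, starting at E.
Step 1: frontier [C—E 2, A—E 7] → take C—E (2); add C.
Step 2: frontier [C—F 5, B—C 9, C—D 12, A—C 16, C—G 16, A—E 7] → take C—F (5); add F.
Step 3: frontier [B—C 9, C—D 12, A—C 16, C—G 16, A—E 7] → take A—E (7); add A.
Step 4: frontier [A—G 17, B—C 9, C—D 12, C—G 16] → take B—C (9); add B.
Step 5: frontier [A—G 17, B—D 1, B—G 11, C—D 12, C—G 16] → take B—D (1); add D.
Step 6: frontier [A—G 17, B—G 11, C—G 16, D—G 4] → take D—G (4); add G.
The 4th edge added is B—C.

B-C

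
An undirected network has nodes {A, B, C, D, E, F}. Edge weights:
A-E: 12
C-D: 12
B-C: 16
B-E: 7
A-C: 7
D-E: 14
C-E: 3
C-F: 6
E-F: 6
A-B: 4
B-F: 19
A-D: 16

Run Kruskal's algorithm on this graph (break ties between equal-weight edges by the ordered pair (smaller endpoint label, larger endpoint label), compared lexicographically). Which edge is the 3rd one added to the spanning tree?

Kruskal: consider edges lightest-first.
C-E (3): add. Components now {A} {B} {C,E} {D} {F}
A-B (4): add. Components now {A,B} {C,E} {D} {F}
C-F (6): add. Components now {A,B} {C,E,F} {D}
E-F (6): skip — E and F already connected.
A-C (7): add. Components now {A,B,C,E,F} {D}
B-E (7): skip — B and E already connected.
A-E (12): skip — A and E already connected.
C-D (12): add. Components now {A,B,C,D,E,F}
The 3rd edge added is C-F.

C-F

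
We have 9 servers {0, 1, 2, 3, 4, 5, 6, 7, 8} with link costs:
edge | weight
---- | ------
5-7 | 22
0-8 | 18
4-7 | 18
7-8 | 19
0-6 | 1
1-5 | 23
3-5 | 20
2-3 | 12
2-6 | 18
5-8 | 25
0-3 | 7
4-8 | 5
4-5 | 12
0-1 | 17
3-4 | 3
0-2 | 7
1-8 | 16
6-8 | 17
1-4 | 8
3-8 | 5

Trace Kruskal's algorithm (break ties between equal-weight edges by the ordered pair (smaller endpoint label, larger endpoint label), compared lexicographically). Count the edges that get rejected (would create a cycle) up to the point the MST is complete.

7

Sort edges by weight, then run Kruskal:
0-6 (1): add — endpoints in different components.
3-4 (3): add — endpoints in different components.
3-8 (5): add — endpoints in different components.
4-8 (5): skip — 4 and 8 already connected.
0-2 (7): add — endpoints in different components.
0-3 (7): add — endpoints in different components.
1-4 (8): add — endpoints in different components.
2-3 (12): skip — 2 and 3 already connected.
4-5 (12): add — endpoints in different components.
1-8 (16): skip — 1 and 8 already connected.
0-1 (17): skip — 0 and 1 already connected.
6-8 (17): skip — 6 and 8 already connected.
0-8 (18): skip — 0 and 8 already connected.
2-6 (18): skip — 2 and 6 already connected.
4-7 (18): add — endpoints in different components.
Edges rejected before the tree was complete: 7.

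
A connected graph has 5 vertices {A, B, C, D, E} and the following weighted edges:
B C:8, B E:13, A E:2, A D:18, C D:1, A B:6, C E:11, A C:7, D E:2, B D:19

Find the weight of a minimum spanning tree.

11

Kruskal: consider edges lightest-first.
C D (1): add — endpoints in different components.
A E (2): add — endpoints in different components.
D E (2): add — endpoints in different components.
A B (6): add — endpoints in different components.
MST edges: C D, A E, D E, A B; total weight 1+2+2+6 = 11.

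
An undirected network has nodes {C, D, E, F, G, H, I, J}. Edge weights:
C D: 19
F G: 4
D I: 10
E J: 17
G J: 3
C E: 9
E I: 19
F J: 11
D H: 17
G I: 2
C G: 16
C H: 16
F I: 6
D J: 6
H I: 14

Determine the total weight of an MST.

54

Grow the tree from E using Prim:
Step 1: cheapest edge leaving the tree is C E (9); add C.
Step 2: cheapest edge leaving the tree is C G (16); add G.
Step 3: cheapest edge leaving the tree is G I (2); add I.
Step 4: cheapest edge leaving the tree is G J (3); add J.
Step 5: cheapest edge leaving the tree is F G (4); add F.
Step 6: cheapest edge leaving the tree is D J (6); add D.
Step 7: cheapest edge leaving the tree is H I (14); add H.
MST edges: C E, C G, G I, G J, F G, D J, H I; total weight 9+16+2+3+4+6+14 = 54.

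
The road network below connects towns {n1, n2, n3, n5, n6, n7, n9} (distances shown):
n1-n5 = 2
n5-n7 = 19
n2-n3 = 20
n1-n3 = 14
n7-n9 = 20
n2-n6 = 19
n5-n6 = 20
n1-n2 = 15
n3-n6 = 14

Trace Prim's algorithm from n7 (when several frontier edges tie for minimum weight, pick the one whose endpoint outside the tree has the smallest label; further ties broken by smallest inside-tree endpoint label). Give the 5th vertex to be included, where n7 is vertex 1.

n6

Prim, starting at n7.
Step 1: frontier [n5-n7 19, n7-n9 20] → take n5-n7 (19); add n5.
Step 2: frontier [n1-n5 2, n5-n6 20, n7-n9 20] → take n1-n5 (2); add n1.
Step 3: frontier [n1-n3 14, n1-n2 15, n5-n6 20, n7-n9 20] → take n1-n3 (14); add n3.
Step 4: frontier [n1-n2 15, n3-n6 14, n2-n3 20, n5-n6 20, n7-n9 20] → take n3-n6 (14); add n6.
Step 5: frontier [n1-n2 15, n2-n3 20, n2-n6 19, n7-n9 20] → take n1-n2 (15); add n2.
Step 6: frontier [n7-n9 20] → take n7-n9 (20); add n9.
Vertex order: n7, n5, n1, n3, n6, n2, n9. The 5th vertex is n6.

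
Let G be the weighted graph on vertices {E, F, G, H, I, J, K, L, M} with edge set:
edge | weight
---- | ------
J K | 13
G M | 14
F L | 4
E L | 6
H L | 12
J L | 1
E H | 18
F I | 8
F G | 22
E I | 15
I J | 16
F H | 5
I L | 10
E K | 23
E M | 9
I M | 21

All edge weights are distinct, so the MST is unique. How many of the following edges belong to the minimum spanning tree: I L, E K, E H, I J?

Kruskal: consider edges lightest-first.
J L (1): add — endpoints in different components.
F L (4): add — endpoints in different components.
F H (5): add — endpoints in different components.
E L (6): add — endpoints in different components.
F I (8): add — endpoints in different components.
E M (9): add — endpoints in different components.
I L (10): skip — I and L already connected.
H L (12): skip — H and L already connected.
J K (13): add — endpoints in different components.
G M (14): add — endpoints in different components.
MST edge set: {J L, F L, F H, E L, F I, E M, J K, G M}.
Of the listed edges, {} are in the MST → 0.

0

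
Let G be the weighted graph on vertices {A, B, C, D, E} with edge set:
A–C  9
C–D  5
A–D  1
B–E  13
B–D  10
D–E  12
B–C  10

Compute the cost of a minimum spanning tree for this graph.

28

Sort edges by weight, then run Kruskal:
A–D (1): add. Components now {A,D} {B} {C} {E}
C–D (5): add. Components now {A,C,D} {B} {E}
A–C (9): skip — A and C already connected.
B–C (10): add. Components now {A,B,C,D} {E}
B–D (10): skip — B and D already connected.
D–E (12): add. Components now {A,B,C,D,E}
MST edges: A–D, C–D, B–C, D–E; total weight 1+5+10+12 = 28.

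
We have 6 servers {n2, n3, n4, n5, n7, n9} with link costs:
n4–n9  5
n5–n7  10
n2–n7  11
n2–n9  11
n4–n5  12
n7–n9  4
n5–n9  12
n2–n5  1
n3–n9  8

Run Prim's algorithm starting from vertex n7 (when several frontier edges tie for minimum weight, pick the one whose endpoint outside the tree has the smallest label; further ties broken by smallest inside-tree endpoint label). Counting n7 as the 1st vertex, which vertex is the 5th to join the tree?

n5

Prim, starting at n7.
Step 1: cheapest edge leaving the tree is n7–n9 (4); add n9.
Step 2: cheapest edge leaving the tree is n4–n9 (5); add n4.
Step 3: cheapest edge leaving the tree is n3–n9 (8); add n3.
Step 4: cheapest edge leaving the tree is n5–n7 (10); add n5.
Step 5: cheapest edge leaving the tree is n2–n5 (1); add n2.
Vertex order: n7, n9, n4, n3, n5, n2. The 5th vertex is n5.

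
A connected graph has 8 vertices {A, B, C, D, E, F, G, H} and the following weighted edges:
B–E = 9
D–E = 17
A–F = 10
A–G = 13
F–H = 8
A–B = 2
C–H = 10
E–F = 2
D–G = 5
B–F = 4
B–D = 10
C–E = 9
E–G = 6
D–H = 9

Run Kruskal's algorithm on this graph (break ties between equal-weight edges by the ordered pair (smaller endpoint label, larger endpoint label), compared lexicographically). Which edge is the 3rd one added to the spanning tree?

Kruskal's algorithm — process edges by increasing weight (ties by edge label):
A–B (2): add — endpoints in different components.
E–F (2): add — endpoints in different components.
B–F (4): add — endpoints in different components.
D–G (5): add — endpoints in different components.
E–G (6): add — endpoints in different components.
F–H (8): add — endpoints in different components.
B–E (9): skip — B and E already connected.
C–E (9): add — endpoints in different components.
The 3rd edge added is B–F.

B-F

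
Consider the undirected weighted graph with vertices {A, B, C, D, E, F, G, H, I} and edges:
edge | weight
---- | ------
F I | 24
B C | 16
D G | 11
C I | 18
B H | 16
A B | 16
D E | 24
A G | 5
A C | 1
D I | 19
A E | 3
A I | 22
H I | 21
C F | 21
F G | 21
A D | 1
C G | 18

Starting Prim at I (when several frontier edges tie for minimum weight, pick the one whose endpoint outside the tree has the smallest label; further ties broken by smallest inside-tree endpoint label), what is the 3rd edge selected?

A-D

Prim, starting at I.
Step 1: cheapest edge leaving the tree is C I (18); add C.
Step 2: cheapest edge leaving the tree is A C (1); add A.
Step 3: cheapest edge leaving the tree is A D (1); add D.
Step 4: cheapest edge leaving the tree is A E (3); add E.
Step 5: cheapest edge leaving the tree is A G (5); add G.
Step 6: cheapest edge leaving the tree is A B (16); add B.
Step 7: cheapest edge leaving the tree is B H (16); add H.
Step 8: cheapest edge leaving the tree is C F (21); add F.
The 3rd edge added is A D.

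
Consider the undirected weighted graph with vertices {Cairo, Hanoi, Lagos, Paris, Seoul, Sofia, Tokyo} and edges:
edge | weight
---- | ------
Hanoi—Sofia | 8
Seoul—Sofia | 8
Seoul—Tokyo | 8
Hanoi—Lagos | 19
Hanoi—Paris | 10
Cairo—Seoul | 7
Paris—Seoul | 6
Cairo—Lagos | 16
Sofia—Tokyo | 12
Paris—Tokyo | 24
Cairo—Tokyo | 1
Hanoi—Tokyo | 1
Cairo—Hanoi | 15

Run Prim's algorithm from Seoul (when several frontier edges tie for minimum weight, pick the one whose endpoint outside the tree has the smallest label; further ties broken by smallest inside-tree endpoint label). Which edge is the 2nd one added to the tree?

Cairo-Seoul

Prim, starting at Seoul.
Step 1: cheapest edge leaving the tree is Paris—Seoul (6); add Paris.
Step 2: cheapest edge leaving the tree is Cairo—Seoul (7); add Cairo.
Step 3: cheapest edge leaving the tree is Cairo—Tokyo (1); add Tokyo.
Step 4: cheapest edge leaving the tree is Hanoi—Tokyo (1); add Hanoi.
Step 5: cheapest edge leaving the tree is Hanoi—Sofia (8); add Sofia.
Step 6: cheapest edge leaving the tree is Cairo—Lagos (16); add Lagos.
The 2nd edge added is Cairo—Seoul.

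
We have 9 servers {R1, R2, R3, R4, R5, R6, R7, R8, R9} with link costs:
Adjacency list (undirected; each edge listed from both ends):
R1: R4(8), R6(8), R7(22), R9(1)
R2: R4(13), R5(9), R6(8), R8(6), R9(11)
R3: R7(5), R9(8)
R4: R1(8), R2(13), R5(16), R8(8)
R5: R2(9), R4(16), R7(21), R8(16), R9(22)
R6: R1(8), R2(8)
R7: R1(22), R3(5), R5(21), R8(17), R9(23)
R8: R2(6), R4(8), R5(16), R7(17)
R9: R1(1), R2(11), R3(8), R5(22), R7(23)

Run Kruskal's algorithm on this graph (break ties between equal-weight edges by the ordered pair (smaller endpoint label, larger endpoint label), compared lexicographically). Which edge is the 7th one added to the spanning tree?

Kruskal: consider edges lightest-first.
R1 R9 (1): add — endpoints in different components.
R3 R7 (5): add — endpoints in different components.
R2 R8 (6): add — endpoints in different components.
R1 R4 (8): add — endpoints in different components.
R1 R6 (8): add — endpoints in different components.
R2 R6 (8): add — endpoints in different components.
R3 R9 (8): add — endpoints in different components.
R4 R8 (8): skip — R4 and R8 already connected.
R2 R5 (9): add — endpoints in different components.
The 7th edge added is R3 R9.

R3-R9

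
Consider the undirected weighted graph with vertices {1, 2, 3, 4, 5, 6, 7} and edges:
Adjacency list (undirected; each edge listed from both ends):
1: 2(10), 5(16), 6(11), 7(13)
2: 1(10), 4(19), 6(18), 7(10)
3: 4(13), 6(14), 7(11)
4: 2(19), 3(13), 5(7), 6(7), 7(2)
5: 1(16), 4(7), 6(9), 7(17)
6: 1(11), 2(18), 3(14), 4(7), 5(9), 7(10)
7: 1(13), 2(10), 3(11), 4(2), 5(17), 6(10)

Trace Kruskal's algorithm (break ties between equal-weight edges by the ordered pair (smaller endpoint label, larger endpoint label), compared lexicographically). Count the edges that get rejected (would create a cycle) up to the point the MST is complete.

3

Kruskal: consider edges lightest-first.
4 7 (2): add — endpoints in different components.
4 5 (7): add — endpoints in different components.
4 6 (7): add — endpoints in different components.
5 6 (9): skip — 5 and 6 already connected.
1 2 (10): add — endpoints in different components.
2 7 (10): add — endpoints in different components.
6 7 (10): skip — 6 and 7 already connected.
1 6 (11): skip — 1 and 6 already connected.
3 7 (11): add — endpoints in different components.
Edges rejected before the tree was complete: 3.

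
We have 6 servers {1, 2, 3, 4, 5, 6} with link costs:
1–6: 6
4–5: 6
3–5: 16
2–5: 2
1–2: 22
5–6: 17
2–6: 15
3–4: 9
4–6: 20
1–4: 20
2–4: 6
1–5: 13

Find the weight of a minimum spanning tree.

Sort edges by weight, then run Kruskal:
2–5 (2): add. Components now {1} {2,5} {3} {4} {6}
1–6 (6): add. Components now {1,6} {2,5} {3} {4}
2–4 (6): add. Components now {1,6} {2,4,5} {3}
4–5 (6): skip — 4 and 5 already connected.
3–4 (9): add. Components now {1,6} {2,3,4,5}
1–5 (13): add. Components now {1,2,3,4,5,6}
MST edges: 2–5, 1–6, 2–4, 3–4, 1–5; total weight 2+6+6+9+13 = 36.

36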